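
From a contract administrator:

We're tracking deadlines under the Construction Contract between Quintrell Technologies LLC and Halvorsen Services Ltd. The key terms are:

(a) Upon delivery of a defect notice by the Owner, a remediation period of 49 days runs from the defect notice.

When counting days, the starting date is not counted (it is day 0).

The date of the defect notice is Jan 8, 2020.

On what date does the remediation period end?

The last day of the remediation period: Jan 8, 2020 + 49 days = Feb 26, 2020.

Feb 26, 2020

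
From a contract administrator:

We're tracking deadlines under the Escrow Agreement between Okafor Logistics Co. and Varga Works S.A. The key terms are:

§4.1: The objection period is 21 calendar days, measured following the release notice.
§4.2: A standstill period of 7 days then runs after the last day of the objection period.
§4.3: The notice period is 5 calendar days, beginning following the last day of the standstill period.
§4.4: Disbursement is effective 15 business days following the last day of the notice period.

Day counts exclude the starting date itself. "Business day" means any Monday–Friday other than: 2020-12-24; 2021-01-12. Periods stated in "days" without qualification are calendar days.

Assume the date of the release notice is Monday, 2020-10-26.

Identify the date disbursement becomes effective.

The last day of the objection period: 21 calendar days after 2020-10-26 is 2020-11-16.
The last day of the standstill period: 7 calendar days after 2020-11-16 is 2020-11-23.
The last day of the notice period: 2020-11-23 + 5 days = 2020-11-28.
The date disbursement becomes effective: counting 15 business days from Saturday, 2020-11-28 (Nov 30, Dec 1, Dec 2, Dec 3, …, Dec 16, Dec 17, Dec 18, skipping weekends) reaches Friday, 2020-12-18.

2020-12-18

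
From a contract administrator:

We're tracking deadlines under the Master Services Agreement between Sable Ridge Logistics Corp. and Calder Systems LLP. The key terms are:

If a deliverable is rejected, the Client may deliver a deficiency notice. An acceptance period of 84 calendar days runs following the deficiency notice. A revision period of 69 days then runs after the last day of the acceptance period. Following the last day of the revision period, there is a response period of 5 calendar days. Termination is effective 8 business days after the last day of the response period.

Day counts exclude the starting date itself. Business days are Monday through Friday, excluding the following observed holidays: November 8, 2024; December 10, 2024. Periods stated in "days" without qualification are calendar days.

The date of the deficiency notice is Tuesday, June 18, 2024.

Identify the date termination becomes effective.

The last day of the acceptance period: June 18, 2024 + 84 days = September 10, 2024.
The last day of the revision period: September 10, 2024 + 69 days = November 18, 2024.
Adding 5 calendar days to November 18, 2024 gives November 23, 2024, which is the last day of the response period.
From Saturday, November 23, 2024, 8 business days (Nov 25, Nov 26, Nov 27, Nov 28, Nov 29, Dec 2, Dec 3, Dec 4, skipping weekends) brings us to Wednesday, December 4, 2024, which is the date termination becomes effective.

December 4, 2024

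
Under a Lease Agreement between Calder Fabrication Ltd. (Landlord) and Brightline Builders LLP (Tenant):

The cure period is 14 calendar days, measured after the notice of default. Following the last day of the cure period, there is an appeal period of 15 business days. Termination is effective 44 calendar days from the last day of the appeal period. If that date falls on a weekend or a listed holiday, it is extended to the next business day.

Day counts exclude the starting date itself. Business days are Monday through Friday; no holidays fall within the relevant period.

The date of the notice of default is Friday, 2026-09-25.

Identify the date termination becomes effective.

The last day of the cure period: 2026-09-25 + 14 days = 2026-10-09.
From Friday, 2026-10-09, 15 business days (Oct 12, Oct 13, Oct 14, Oct 15, …, Oct 28, Oct 29, Oct 30, skipping weekends) brings us to Friday, 2026-10-30, which is the last day of the appeal period.
The date termination becomes effective: 44 calendar days after 2026-10-30 is 2026-12-13. That falls on a Sunday, so it rolls to the next business day, Monday, 2026-12-14.

2026-12-14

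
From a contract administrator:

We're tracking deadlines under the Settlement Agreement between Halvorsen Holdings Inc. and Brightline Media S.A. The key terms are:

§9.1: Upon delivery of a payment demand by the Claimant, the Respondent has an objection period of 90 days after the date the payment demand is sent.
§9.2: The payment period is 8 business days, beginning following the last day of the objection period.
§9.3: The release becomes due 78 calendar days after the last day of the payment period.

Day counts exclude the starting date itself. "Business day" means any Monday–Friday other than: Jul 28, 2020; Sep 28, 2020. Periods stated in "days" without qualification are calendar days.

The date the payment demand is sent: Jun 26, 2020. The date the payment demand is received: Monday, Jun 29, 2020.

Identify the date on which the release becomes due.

Dec 24, 2020

The last day of the objection period: Jun 26, 2020 + 90 days = Sep 24, 2020.
The last day of the payment period: counting 8 business days from Thursday, Sep 24, 2020 (Sep 25, Sep 29, Sep 30, Oct 1, Oct 2, Oct 5, Oct 6, Oct 7, skipping weekends and the listed holiday on Sep 28) reaches Wednesday, Oct 7, 2020.
Adding 78 calendar days to Oct 7, 2020 gives Dec 24, 2020, which is the date on which the release becomes due.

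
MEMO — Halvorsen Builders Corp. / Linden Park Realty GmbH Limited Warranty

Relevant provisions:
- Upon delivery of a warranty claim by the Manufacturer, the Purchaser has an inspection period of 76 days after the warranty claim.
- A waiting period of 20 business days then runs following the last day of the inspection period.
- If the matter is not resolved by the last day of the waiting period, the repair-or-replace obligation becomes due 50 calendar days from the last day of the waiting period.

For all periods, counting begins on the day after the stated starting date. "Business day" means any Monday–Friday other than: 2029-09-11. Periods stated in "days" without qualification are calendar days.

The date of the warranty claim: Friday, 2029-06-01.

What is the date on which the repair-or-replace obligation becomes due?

2029-11-03

Adding 76 calendar days to 2029-06-01 gives 2029-08-16, which is the last day of the inspection period.
From Thursday, 2029-08-16, 20 business days (Aug 17, Aug 20, Aug 21, Aug 22, …, Sep 12, Sep 13, Sep 14, skipping weekends and the listed holiday on Sep 11) brings us to Friday, 2029-09-14, which is the last day of the waiting period.
Adding 50 calendar days to 2029-09-14 gives 2029-11-03, which is the date on which the repair-or-replace obligation becomes due.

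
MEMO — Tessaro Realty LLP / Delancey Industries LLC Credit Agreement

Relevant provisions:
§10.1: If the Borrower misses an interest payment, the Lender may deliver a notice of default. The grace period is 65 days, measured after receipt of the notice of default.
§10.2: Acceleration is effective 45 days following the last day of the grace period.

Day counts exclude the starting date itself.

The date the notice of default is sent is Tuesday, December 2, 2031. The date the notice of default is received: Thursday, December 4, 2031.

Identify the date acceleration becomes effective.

March 23, 2032

The last day of the grace period: 65 calendar days after December 4, 2031 is February 7, 2032.
The date acceleration becomes effective: 45 calendar days after February 7, 2032 is March 23, 2032.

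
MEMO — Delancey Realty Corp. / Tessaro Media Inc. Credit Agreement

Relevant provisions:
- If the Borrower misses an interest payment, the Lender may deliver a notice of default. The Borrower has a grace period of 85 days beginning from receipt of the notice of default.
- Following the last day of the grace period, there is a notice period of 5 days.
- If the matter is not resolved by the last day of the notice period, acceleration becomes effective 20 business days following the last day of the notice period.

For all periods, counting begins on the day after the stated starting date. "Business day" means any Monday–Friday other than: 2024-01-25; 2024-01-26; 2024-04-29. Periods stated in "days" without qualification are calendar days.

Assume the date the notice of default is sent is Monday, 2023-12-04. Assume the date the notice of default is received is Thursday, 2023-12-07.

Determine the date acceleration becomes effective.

The last day of the grace period: 2023-12-07 + 85 days = 2024-03-01.
Adding 5 calendar days to 2024-03-01 gives 2024-03-06, which is the last day of the notice period.
The date acceleration becomes effective: 20 business days after Wednesday, 2024-03-06, skipping weekends — Mar 7, Mar 8, Mar 11, Mar 12, …, Apr 1, Apr 2, Apr 3 — lands on Wednesday, 2024-04-03.

2024-04-03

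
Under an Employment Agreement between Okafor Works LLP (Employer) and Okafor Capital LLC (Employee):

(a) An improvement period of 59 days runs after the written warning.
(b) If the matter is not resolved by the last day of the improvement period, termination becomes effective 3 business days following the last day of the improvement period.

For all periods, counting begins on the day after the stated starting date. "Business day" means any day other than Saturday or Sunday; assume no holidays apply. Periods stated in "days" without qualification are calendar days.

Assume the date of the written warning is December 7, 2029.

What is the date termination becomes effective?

February 7, 2030

The last day of the improvement period: 59 calendar days after December 7, 2029 is February 4, 2030.
The date termination becomes effective: counting 3 business days from Monday, February 4, 2030 (Feb 5, Feb 6, Feb 7, skipping weekends) reaches Thursday, February 7, 2030.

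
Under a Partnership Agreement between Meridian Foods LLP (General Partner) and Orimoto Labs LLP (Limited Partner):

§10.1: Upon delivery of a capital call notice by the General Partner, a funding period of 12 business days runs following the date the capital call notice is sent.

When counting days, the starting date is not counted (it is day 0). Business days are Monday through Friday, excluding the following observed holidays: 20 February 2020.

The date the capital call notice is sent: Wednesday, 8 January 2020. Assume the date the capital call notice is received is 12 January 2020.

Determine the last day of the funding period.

24 January 2020

From Wednesday, 8 January 2020, 12 business days (Jan 9, Jan 10, Jan 13, Jan 14, …, Jan 22, Jan 23, Jan 24, skipping weekends) brings us to Friday, 24 January 2020, which is the last day of the funding period.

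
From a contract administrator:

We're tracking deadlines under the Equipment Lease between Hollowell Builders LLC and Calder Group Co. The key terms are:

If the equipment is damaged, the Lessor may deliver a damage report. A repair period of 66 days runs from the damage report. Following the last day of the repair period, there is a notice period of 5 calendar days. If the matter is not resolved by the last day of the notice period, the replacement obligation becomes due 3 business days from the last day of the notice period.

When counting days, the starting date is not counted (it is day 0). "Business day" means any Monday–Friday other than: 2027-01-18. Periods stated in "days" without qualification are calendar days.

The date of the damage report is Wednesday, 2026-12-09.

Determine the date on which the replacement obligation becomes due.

The last day of the repair period: 2026-12-09 + 66 days = 2027-02-13.
The last day of the notice period: 5 calendar days after 2027-02-13 is 2027-02-18.
From Thursday, 2027-02-18, 3 business days (Feb 19, Feb 22, Feb 23, skipping weekends) brings us to Tuesday, 2027-02-23, which is the date on which the replacement obligation becomes due.

2027-02-23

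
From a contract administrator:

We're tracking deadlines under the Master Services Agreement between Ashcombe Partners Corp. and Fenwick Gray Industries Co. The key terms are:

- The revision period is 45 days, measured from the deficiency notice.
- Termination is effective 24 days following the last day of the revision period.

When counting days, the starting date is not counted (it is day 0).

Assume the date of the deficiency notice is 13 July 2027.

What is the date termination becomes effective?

The last day of the revision period: 13 July 2027 + 45 days = 27 August 2027.
The date termination becomes effective: 24 calendar days after 27 August 2027 is 20 September 2027.

20 September 2027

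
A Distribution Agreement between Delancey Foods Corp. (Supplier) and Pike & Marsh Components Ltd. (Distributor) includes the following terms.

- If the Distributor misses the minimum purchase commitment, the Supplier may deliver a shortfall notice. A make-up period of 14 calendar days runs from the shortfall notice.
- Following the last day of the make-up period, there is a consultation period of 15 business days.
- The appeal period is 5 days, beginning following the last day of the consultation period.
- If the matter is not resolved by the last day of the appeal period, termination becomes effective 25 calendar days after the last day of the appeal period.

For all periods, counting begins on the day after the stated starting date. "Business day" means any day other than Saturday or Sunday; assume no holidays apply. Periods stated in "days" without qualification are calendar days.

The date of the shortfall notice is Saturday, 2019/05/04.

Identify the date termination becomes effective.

2019/07/07

The last day of the make-up period: 14 calendar days after 2019/05/04 is 2019/05/18.
The last day of the consultation period: 15 business days after Saturday, 2019/05/18, skipping weekends — May 20, May 21, May 22, May 23, …, Jun 5, Jun 6, Jun 7 — lands on Friday, 2019/06/07.
The last day of the appeal period: 2019/06/07 + 5 days = 2019/06/12.
The date termination becomes effective: 2019/06/12 + 25 days = 2019/07/07.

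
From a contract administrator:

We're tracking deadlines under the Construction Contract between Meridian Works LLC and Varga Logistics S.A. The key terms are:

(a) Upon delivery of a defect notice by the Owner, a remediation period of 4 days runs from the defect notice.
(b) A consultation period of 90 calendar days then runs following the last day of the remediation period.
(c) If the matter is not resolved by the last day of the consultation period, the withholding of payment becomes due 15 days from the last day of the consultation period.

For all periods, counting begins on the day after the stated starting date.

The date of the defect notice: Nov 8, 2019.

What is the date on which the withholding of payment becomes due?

Feb 25, 2020

Adding 4 calendar days to Nov 8, 2019 gives Nov 12, 2019, which is the last day of the remediation period.
Adding 90 calendar days to Nov 12, 2019 gives Feb 10, 2020, which is the last day of the consultation period.
The date on which the withholding of payment becomes due: 15 calendar days after Feb 10, 2020 is Feb 25, 2020.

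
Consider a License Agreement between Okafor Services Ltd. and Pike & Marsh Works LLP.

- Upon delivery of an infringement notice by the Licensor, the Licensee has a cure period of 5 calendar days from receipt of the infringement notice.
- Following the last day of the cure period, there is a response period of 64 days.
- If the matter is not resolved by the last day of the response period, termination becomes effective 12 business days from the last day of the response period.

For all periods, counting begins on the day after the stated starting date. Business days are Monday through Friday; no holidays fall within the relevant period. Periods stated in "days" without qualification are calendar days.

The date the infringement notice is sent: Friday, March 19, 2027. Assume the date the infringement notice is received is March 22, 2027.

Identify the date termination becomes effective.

The last day of the cure period: 5 calendar days after March 22, 2027 is March 27, 2027.
Adding 64 calendar days to March 27, 2027 gives May 30, 2027, which is the last day of the response period.
The date termination becomes effective: 12 business days after Sunday, May 30, 2027, skipping weekends — May 31, Jun 1, Jun 2, Jun 3, …, Jun 11, Jun 14, Jun 15 — lands on Tuesday, June 15, 2027.

June 15, 2027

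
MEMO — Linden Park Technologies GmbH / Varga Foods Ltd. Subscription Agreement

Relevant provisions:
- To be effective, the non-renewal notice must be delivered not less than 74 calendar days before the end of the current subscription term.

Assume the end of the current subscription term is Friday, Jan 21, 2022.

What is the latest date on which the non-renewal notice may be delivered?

Counting back 74 calendar days from Jan 21, 2022 gives Nov 8, 2021.

Nov 8, 2021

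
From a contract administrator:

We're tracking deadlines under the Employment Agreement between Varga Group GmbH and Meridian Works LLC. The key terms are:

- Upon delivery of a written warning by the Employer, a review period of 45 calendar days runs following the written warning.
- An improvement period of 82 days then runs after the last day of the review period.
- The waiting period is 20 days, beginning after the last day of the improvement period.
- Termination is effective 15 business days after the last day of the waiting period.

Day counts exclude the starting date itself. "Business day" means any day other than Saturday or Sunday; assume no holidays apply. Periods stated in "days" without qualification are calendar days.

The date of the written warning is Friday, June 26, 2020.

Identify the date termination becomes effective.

Adding 45 calendar days to June 26, 2020 gives August 10, 2020, which is the last day of the review period.
Adding 82 calendar days to August 10, 2020 gives October 31, 2020, which is the last day of the improvement period.
The last day of the waiting period: October 31, 2020 + 20 days = November 20, 2020.
The date termination becomes effective: 15 business days after Friday, November 20, 2020, skipping weekends — Nov 23, Nov 24, Nov 25, Nov 26, …, Dec 9, Dec 10, Dec 11 — lands on Friday, December 11, 2020.

December 11, 2020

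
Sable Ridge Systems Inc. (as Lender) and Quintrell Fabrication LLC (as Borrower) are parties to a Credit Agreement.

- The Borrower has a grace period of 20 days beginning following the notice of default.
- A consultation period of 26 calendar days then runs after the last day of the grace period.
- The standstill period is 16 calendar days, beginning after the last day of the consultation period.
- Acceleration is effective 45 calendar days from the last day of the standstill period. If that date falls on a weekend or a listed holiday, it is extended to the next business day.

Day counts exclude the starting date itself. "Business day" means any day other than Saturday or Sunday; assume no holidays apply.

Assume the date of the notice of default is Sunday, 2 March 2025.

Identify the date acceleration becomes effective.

17 June 2025

Adding 20 calendar days to 2 March 2025 gives 22 March 2025, which is the last day of the grace period.
Adding 26 calendar days to 22 March 2025 gives 17 April 2025, which is the last day of the consultation period.
The last day of the standstill period: 16 calendar days after 17 April 2025 is 3 May 2025.
The date acceleration becomes effective: 45 calendar days after 3 May 2025 is 17 June 2025. 17 June 2025 is a Tuesday, so no roll-forward applies.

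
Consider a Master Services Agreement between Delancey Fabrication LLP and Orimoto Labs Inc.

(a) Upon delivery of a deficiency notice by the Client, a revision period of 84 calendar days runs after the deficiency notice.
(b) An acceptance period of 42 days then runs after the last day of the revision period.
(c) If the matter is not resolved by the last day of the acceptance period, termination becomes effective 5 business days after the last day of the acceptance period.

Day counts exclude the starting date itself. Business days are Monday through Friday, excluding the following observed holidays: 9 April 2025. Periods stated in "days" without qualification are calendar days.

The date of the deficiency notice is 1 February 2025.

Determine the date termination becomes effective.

The last day of the revision period: 1 February 2025 + 84 days = 26 April 2025.
The last day of the acceptance period: 26 April 2025 + 42 days = 7 June 2025.
The date termination becomes effective: counting 5 business days from Saturday, 7 June 2025 (Jun 9, Jun 10, Jun 11, Jun 12, Jun 13, skipping weekends) reaches Friday, 13 June 2025.

13 June 2025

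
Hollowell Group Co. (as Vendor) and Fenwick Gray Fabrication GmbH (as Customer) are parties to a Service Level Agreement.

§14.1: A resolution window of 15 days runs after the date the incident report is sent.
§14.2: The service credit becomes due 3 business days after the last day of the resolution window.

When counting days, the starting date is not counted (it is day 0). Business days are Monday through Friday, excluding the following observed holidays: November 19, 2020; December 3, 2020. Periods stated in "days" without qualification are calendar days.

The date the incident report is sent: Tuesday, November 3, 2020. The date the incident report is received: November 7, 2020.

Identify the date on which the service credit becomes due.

The last day of the resolution window: 15 calendar days after November 3, 2020 is November 18, 2020.
The date on which the service credit becomes due: counting 3 business days from Wednesday, November 18, 2020 (Nov 20, Nov 23, Nov 24, skipping weekends and the listed holiday on Nov 19) reaches Tuesday, November 24, 2020.

November 24, 2020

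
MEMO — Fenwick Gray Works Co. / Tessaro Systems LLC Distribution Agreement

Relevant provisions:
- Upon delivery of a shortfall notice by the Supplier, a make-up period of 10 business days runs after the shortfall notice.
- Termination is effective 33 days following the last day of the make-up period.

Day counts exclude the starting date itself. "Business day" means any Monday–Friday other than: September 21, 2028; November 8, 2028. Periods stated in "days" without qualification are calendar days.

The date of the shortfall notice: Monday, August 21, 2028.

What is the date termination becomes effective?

October 7, 2028

From Monday, August 21, 2028, 10 business days (Aug 22, Aug 23, Aug 24, Aug 25, Aug 28, Aug 29, Aug 30, Aug 31, Sep 1, Sep 4, skipping weekends) brings us to Monday, September 4, 2028, which is the last day of the make-up period.
Adding 33 calendar days to September 4, 2028 gives October 7, 2028, which is the date termination becomes effective.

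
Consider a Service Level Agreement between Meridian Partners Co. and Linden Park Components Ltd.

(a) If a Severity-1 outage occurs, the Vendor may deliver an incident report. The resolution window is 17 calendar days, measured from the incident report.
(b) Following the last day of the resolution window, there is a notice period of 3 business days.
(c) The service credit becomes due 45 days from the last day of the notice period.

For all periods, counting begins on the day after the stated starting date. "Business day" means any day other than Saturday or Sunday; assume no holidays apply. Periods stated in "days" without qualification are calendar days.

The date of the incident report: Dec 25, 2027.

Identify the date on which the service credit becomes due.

The last day of the resolution window: 17 calendar days after Dec 25, 2027 is Jan 11, 2028.
From Tuesday, Jan 11, 2028, 3 business days (Jan 12, Jan 13, Jan 14, skipping weekends) brings us to Friday, Jan 14, 2028, which is the last day of the notice period.
Adding 45 calendar days to Jan 14, 2028 gives Feb 28, 2028, which is the date on which the service credit becomes due.

Feb 28, 2028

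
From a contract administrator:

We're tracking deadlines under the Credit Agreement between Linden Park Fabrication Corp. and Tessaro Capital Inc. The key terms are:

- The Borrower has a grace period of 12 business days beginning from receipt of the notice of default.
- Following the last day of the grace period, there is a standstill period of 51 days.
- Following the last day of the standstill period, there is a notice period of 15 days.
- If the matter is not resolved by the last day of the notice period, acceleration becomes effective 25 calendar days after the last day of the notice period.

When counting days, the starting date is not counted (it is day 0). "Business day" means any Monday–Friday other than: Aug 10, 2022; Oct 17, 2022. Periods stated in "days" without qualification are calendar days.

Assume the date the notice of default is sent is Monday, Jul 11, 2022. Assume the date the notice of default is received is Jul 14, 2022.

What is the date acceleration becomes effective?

The last day of the grace period: 12 business days after Thursday, Jul 14, 2022, skipping weekends — Jul 15, Jul 18, Jul 19, Jul 20, …, Jul 28, Jul 29, Aug 1 — lands on Monday, Aug 1, 2022.
The last day of the standstill period: 51 calendar days after Aug 1, 2022 is Sep 21, 2022.
The last day of the notice period: 15 calendar days after Sep 21, 2022 is Oct 6, 2022.
The date acceleration becomes effective: 25 calendar days after Oct 6, 2022 is Oct 31, 2022.

Oct 31, 2022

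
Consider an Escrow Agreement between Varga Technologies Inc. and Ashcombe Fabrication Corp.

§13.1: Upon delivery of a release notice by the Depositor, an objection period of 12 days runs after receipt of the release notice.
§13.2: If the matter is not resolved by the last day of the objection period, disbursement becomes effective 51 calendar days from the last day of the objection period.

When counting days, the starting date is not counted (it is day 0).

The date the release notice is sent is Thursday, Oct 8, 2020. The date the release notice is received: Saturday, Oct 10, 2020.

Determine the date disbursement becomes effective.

Adding 12 calendar days to Oct 10, 2020 gives Oct 22, 2020, which is the last day of the objection period.
The date disbursement becomes effective: Oct 22, 2020 + 51 days = Dec 12, 2020.

Dec 12, 2020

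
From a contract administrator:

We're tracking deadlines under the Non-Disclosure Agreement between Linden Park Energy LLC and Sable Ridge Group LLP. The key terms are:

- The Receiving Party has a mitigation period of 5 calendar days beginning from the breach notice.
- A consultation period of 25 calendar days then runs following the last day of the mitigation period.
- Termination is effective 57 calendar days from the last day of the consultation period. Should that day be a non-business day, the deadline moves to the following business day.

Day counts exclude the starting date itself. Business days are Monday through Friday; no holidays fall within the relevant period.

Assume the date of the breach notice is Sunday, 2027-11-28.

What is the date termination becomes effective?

2028-02-23

Adding 5 calendar days to 2027-11-28 gives 2027-12-03, which is the last day of the mitigation period.
The last day of the consultation period: 2027-12-03 + 25 days = 2027-12-28.
Adding 57 calendar days to 2027-12-28 gives 2028-02-23, which is the date termination becomes effective. 2028-02-23 is a Wednesday, so no roll-forward applies.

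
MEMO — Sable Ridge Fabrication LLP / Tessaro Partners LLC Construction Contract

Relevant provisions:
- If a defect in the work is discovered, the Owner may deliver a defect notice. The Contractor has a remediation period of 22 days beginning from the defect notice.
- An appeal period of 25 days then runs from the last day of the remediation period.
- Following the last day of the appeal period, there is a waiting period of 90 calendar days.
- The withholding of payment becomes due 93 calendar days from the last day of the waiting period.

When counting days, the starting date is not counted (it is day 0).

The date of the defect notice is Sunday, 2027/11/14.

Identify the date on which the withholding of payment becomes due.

The last day of the remediation period: 2027/11/14 + 22 days = 2027/12/06.
Adding 25 calendar days to 2027/12/06 gives 2027/12/31, which is the last day of the appeal period.
Adding 90 calendar days to 2027/12/31 gives 2028/03/30, which is the last day of the waiting period.
The date on which the withholding of payment becomes due: 93 calendar days after 2028/03/30 is 2028/07/01.

2028/07/01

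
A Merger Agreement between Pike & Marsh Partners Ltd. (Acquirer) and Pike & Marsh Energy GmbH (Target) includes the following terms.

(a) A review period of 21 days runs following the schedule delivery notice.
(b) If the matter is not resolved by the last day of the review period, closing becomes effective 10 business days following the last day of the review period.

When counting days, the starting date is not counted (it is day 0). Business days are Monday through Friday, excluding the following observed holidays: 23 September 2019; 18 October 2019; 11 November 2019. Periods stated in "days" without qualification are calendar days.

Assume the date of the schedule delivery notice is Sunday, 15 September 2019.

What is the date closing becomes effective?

The last day of the review period: 21 calendar days after 15 September 2019 is 6 October 2019.
From Sunday, 6 October 2019, 10 business days (Oct 7, Oct 8, Oct 9, Oct 10, Oct 11, Oct 14, Oct 15, Oct 16, Oct 17, Oct 21, skipping weekends and the listed holiday on Oct 18) brings us to Monday, 21 October 2019, which is the date closing becomes effective.

21 October 2019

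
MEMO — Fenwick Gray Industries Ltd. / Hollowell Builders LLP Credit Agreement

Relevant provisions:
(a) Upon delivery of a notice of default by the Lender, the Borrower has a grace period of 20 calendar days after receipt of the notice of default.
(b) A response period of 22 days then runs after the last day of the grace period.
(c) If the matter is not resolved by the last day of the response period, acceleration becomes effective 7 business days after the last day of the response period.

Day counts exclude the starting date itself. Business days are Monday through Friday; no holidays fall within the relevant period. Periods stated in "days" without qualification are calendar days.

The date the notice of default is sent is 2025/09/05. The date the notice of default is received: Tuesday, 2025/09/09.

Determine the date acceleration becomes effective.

The last day of the grace period: 2025/09/09 + 20 days = 2025/09/29.
The last day of the response period: 2025/09/29 + 22 days = 2025/10/21.
From Tuesday, 2025/10/21, 7 business days (Oct 22, Oct 23, Oct 24, Oct 27, Oct 28, Oct 29, Oct 30, skipping weekends) brings us to Thursday, 2025/10/30, which is the date acceleration becomes effective.

2025/10/30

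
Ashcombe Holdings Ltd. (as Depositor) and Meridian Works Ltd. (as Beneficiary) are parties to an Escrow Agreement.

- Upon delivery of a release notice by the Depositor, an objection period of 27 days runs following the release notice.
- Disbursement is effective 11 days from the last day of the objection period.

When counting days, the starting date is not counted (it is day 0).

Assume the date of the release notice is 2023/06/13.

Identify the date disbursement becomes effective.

The last day of the objection period: 2023/06/13 + 27 days = 2023/07/10.
The date disbursement becomes effective: 11 calendar days after 2023/07/10 is 2023/07/21.

2023/07/21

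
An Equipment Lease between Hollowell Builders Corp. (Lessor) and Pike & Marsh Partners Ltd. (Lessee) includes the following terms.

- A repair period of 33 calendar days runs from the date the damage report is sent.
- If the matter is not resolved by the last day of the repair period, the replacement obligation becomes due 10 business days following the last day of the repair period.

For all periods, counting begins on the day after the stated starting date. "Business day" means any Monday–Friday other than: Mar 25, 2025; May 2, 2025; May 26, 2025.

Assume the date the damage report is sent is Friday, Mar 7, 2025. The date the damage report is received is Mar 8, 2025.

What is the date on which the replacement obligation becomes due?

The last day of the repair period: 33 calendar days after Mar 7, 2025 is Apr 9, 2025.
From Wednesday, Apr 9, 2025, 10 business days (Apr 10, Apr 11, Apr 14, Apr 15, Apr 16, Apr 17, Apr 18, Apr 21, Apr 22, Apr 23, skipping weekends) brings us to Wednesday, Apr 23, 2025, which is the date on which the replacement obligation becomes due.

Apr 23, 2025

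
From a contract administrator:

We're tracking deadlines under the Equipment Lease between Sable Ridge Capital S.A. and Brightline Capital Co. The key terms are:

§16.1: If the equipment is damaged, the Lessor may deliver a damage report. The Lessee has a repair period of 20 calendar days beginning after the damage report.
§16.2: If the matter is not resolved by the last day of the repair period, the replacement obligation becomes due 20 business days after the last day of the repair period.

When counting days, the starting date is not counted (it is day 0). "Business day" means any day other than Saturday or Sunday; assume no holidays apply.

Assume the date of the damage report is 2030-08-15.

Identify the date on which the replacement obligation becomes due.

Adding 20 calendar days to 2030-08-15 gives 2030-09-04, which is the last day of the repair period.
The date on which the replacement obligation becomes due: 20 business days after Wednesday, 2030-09-04, skipping weekends — Sep 5, Sep 6, Sep 9, Sep 10, …, Sep 30, Oct 1, Oct 2 — lands on Wednesday, 2030-10-02.

2030-10-02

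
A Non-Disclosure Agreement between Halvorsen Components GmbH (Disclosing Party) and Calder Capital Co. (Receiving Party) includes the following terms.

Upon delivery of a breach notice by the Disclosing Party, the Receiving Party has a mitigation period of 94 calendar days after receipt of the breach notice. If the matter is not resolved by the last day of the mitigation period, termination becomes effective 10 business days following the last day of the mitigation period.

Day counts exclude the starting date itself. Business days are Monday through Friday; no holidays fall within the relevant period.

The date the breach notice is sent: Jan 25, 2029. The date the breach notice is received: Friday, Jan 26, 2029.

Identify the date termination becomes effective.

The last day of the mitigation period: Jan 26, 2029 + 94 days = Apr 30, 2029.
The date termination becomes effective: 10 business days after Monday, Apr 30, 2029, skipping weekends — May 1, May 2, May 3, May 4, May 7, May 8, May 9, May 10, May 11, May 14 — lands on Monday, May 14, 2029.

May 14, 2029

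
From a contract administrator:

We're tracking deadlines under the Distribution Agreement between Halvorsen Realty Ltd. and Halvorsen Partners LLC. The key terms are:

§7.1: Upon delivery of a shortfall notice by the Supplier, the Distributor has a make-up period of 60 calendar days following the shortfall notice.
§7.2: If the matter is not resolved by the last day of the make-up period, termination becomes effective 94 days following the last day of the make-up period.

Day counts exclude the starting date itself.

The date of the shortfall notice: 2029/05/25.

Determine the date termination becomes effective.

2029/10/26

Adding 60 calendar days to 2029/05/25 gives 2029/07/24, which is the last day of the make-up period.
The date termination becomes effective: 2029/07/24 + 94 days = 2029/10/26.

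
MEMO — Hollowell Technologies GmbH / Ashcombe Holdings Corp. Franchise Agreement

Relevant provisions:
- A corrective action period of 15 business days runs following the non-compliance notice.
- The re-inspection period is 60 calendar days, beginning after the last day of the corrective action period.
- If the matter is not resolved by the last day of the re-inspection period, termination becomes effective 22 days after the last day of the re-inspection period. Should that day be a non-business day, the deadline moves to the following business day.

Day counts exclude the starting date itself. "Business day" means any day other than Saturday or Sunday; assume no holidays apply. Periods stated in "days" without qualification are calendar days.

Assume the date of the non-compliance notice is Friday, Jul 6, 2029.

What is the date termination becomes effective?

The last day of the corrective action period: 15 business days after Friday, Jul 6, 2029, skipping weekends — Jul 9, Jul 10, Jul 11, Jul 12, …, Jul 25, Jul 26, Jul 27 — lands on Friday, Jul 27, 2029.
Adding 60 calendar days to Jul 27, 2029 gives Sep 25, 2029, which is the last day of the re-inspection period.
The date termination becomes effective: 22 calendar days after Sep 25, 2029 is Oct 17, 2029. Oct 17, 2029 is a Wednesday, so no roll-forward applies.

Oct 17, 2029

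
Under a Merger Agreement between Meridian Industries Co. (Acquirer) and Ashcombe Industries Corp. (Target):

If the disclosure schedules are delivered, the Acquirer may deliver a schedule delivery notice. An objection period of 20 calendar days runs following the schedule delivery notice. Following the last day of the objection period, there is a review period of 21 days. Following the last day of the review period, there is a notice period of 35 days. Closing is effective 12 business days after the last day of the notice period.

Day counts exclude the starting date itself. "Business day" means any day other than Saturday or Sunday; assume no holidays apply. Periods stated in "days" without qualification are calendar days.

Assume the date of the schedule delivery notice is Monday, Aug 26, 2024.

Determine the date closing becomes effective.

Nov 26, 2024

Adding 20 calendar days to Aug 26, 2024 gives Sep 15, 2024, which is the last day of the objection period.
Adding 21 calendar days to Sep 15, 2024 gives Oct 6, 2024, which is the last day of the review period.
The last day of the notice period: Oct 6, 2024 + 35 days = Nov 10, 2024.
The date closing becomes effective: 12 business days after Sunday, Nov 10, 2024, skipping weekends — Nov 11, Nov 12, Nov 13, Nov 14, …, Nov 22, Nov 25, Nov 26 — lands on Tuesday, Nov 26, 2024.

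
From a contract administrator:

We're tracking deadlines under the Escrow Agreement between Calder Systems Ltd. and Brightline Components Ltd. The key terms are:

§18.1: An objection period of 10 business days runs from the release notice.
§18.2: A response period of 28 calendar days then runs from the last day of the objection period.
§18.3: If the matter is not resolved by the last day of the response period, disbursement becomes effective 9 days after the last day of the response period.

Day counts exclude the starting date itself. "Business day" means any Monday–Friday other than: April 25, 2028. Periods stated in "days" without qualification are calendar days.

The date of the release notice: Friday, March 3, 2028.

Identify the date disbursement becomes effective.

April 23, 2028

The last day of the objection period: 10 business days after Friday, March 3, 2028, skipping weekends — Mar 6, Mar 7, Mar 8, Mar 9, Mar 10, Mar 13, Mar 14, Mar 15, Mar 16, Mar 17 — lands on Friday, March 17, 2028.
The last day of the response period: March 17, 2028 + 28 days = April 14, 2028.
The date disbursement becomes effective: April 14, 2028 + 9 days = April 23, 2028.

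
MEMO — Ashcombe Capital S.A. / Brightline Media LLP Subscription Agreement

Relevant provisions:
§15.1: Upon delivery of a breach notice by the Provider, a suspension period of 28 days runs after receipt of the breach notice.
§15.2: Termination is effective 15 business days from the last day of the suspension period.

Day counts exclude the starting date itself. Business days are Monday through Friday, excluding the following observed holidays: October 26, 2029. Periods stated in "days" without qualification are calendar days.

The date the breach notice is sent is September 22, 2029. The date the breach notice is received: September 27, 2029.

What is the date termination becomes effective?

November 16, 2029

Adding 28 calendar days to September 27, 2029 gives October 25, 2029, which is the last day of the suspension period.
The date termination becomes effective: 15 business days after Thursday, October 25, 2029, skipping weekends and the listed holiday on Oct 26 — Oct 29, Oct 30, Oct 31, Nov 1, …, Nov 14, Nov 15, Nov 16 — lands on Friday, November 16, 2029.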